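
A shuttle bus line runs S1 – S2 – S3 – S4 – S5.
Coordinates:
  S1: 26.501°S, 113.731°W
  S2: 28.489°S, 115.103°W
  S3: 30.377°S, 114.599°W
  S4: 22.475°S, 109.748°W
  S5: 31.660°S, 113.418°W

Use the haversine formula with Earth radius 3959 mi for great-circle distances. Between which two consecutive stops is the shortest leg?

S2–S3

Leg distances:
S1→S2: 161.1 mi
S2→S3: 133.9 mi
S3→S4: 622.9 mi
S4→S5: 673.5 mi
The shortest leg is S2–S3 at 133.9 mi.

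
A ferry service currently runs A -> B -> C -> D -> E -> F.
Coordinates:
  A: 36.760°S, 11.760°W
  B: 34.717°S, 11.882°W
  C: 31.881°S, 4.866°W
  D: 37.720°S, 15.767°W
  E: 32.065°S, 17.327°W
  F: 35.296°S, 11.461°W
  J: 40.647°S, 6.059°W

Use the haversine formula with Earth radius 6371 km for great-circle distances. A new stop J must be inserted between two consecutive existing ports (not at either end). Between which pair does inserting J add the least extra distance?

between C and D

Added distance for inserting J between each consecutive pair:
A–B: 1263.9 km
B–C: 1091.1 km
C–D: 690.6 km
D–E: 1639.1 km
E–F: 1496.0 km
Smallest added distance is 690.6 km, inserting between C and D.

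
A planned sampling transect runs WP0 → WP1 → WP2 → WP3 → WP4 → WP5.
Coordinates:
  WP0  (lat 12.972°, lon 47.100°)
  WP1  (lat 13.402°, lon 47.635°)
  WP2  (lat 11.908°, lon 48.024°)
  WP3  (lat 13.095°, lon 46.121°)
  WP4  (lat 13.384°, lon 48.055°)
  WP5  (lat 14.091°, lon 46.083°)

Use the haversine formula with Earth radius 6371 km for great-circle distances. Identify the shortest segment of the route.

Leg distances:
WP0→WP1: 75.1 km
WP1→WP2: 171.4 km
WP2→WP3: 245.1 km
WP3→WP4: 211.8 km
WP4→WP5: 227.0 km
The shortest leg is WP0–WP1 at 75.1 km.

WP0–WP1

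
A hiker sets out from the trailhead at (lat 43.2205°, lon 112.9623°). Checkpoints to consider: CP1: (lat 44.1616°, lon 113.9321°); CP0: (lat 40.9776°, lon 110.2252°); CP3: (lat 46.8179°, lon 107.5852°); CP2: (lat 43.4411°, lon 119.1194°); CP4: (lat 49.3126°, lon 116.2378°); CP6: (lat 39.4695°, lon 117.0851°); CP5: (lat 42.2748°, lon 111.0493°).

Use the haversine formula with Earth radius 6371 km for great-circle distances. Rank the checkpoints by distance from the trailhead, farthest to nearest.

Distance from the trailhead at (lat 43.2205°, lon 112.9623°) to each:
CP4 (lat 49.3126°, lon 116.2378°): 722.5 km
CP3 (lat 46.8179°, lon 107.5852°): 581.7 km
CP6 (lat 39.4695°, lon 117.0851°): 540.6 km
CP2 (lat 43.4411°, lon 119.1194°): 498.5 km
CP0 (lat 40.9776°, lon 110.2252°): 336.4 km
CP5 (lat 42.2748°, lon 111.0493°): 188.3 km
CP1 (lat 44.1616°, lon 113.9321°): 130.5 km

CP4, CP3, CP6, CP2, CP0, CP5, CP1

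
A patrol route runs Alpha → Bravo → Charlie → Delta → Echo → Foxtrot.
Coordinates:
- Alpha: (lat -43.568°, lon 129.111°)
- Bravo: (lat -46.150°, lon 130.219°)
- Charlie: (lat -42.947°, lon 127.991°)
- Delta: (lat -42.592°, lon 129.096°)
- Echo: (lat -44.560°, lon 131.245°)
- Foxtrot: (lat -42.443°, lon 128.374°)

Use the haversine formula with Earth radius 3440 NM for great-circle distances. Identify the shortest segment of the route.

Leg distances:
Alpha→Bravo: 162.0 NM
Bravo→Charlie: 214.6 NM
Charlie→Delta: 53.2 NM
Delta→Echo: 150.6 NM
Echo→Foxtrot: 178.3 NM
The shortest leg is Charlie–Delta at 53.2 NM.

Charlie–Delta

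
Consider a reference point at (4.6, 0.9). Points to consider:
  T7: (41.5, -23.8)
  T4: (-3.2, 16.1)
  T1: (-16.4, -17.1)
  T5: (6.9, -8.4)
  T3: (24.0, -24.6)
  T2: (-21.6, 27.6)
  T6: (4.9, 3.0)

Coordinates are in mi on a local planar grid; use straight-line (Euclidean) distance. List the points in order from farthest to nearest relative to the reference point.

T7, T2, T3, T1, T4, T5, T6

Distances from the reference point:
T7 (41.5, -23.8): 44.4 mi
T2 (-21.6, 27.6): 37.4 mi
T3 (24.0, -24.6): 32.0 mi
T1 (-16.4, -17.1): 27.7 mi
T4 (-3.2, 16.1): 17.1 mi
T5 (6.9, -8.4): 9.6 mi
T6 (4.9, 3.0): 2.1 mi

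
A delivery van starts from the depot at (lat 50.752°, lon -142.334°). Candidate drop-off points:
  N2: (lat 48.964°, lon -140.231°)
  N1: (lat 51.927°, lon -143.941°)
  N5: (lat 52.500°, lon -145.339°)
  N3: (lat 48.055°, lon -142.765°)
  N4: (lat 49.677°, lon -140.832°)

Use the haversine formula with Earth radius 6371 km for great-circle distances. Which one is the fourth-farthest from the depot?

Distances from the depot ((lat 50.752°, lon -142.334°)):
N3: 301.5 km
N5: 284.2 km
N2: 249.5 km
N1: 171.8 km
N4: 160.3 km
The fourth-farthest is N1 at 171.8 km.

N1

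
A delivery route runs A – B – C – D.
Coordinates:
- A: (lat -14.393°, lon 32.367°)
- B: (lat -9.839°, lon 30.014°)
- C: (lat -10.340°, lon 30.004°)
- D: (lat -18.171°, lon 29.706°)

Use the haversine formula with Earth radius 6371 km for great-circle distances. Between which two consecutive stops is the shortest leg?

B–C

Leg distances:
A→B: 567.3 km
B→C: 55.7 km
C→D: 871.4 km
The shortest leg is B–C at 55.7 km.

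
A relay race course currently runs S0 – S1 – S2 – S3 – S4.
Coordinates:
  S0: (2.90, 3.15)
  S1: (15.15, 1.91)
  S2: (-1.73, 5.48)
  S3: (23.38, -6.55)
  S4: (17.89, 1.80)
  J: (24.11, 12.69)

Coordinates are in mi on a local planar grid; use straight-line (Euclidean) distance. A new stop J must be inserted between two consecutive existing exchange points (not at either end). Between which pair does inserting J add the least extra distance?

between S2 and S3

Added distance for inserting J between each consecutive pair:
S0–S1: 25.0 mi
S1–S2: 23.6 mi
S2–S3: 18.2 mi
S3–S4: 21.8 mi
Smallest added distance is 18.2 mi, inserting between S2 and S3.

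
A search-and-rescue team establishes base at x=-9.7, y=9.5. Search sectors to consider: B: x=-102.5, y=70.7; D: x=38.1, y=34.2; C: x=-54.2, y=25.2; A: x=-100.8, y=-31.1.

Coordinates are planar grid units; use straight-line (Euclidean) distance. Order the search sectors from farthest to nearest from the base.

B, A, D, C

Distances from the base:
B x=-102.5, y=70.7: 111.2
A x=-100.8, y=-31.1: 99.7
D x=38.1, y=34.2: 53.8
C x=-54.2, y=25.2: 47.2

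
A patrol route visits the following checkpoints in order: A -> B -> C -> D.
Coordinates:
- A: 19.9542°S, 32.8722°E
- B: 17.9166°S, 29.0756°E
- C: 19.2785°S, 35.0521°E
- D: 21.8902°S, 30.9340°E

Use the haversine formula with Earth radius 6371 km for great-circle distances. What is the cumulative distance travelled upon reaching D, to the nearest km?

Leg distances:
A→B: 459.1 km  (cumulative 459.1 km)
B→C: 647.8 km  (cumulative 1106.8 km)
C→D: 517.7 km  (cumulative 1624.6 km)
Cumulative distance at D ≈ 1625 km.

1625 km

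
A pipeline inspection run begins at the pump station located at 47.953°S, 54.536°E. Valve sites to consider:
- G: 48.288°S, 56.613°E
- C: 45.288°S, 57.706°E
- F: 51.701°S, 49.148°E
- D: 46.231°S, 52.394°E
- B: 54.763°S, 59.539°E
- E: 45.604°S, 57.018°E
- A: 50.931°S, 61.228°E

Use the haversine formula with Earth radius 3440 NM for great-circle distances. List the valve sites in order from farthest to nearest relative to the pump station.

Distances from the pump station:
B 54.763°S, 59.539°E: 449.6 NM
A 50.931°S, 61.228°E: 316.4 NM
F 51.701°S, 49.148°E: 306.7 NM
C 45.288°S, 57.706°E: 206.6 NM
E 45.604°S, 57.018°E: 174.1 NM
D 46.231°S, 52.394°E: 135.5 NM
G 48.288°S, 56.613°E: 85.6 NM

B, A, F, C, E, D, G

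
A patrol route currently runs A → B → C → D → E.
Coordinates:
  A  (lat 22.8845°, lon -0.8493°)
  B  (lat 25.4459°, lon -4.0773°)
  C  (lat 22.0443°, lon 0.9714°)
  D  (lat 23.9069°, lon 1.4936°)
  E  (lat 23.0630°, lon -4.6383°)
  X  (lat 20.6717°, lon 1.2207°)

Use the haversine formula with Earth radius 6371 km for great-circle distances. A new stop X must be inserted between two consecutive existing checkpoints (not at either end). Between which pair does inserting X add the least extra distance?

Added distance for inserting X between each consecutive pair:
A–B: 650.5 km
B–C: 275.4 km
C–D: 301.7 km
D–E: 388.9 km
Smallest added distance is 275.4 km, inserting between B and C.

between B and C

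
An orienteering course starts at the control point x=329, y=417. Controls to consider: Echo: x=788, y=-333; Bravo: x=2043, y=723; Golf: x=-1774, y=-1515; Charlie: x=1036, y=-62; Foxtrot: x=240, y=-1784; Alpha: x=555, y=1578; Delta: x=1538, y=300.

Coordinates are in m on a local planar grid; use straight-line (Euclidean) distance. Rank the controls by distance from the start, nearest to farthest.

Charlie, Echo, Alpha, Delta, Bravo, Foxtrot, Golf

Computing each straight-line distance from x=329, y=417:
Charlie x=1036, y=-62: 854.0 m
Echo x=788, y=-333: 879.3 m
Alpha x=555, y=1578: 1182.8 m
Delta x=1538, y=300: 1214.6 m
Bravo x=2043, y=723: 1741.1 m
Foxtrot x=240, y=-1784: 2202.8 m
Golf x=-1774, y=-1515: 2855.7 m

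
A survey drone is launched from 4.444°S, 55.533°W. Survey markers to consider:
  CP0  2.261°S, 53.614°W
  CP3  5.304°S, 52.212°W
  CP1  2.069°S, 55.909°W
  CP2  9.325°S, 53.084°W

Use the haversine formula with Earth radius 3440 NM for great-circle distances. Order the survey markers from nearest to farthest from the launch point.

CP1, CP0, CP3, CP2

Computing each great-circle distance from 4.444°S, 55.533°W:
CP1 2.069°S, 55.909°W: 144.4 NM
CP0 2.261°S, 53.614°W: 174.4 NM
CP3 5.304°S, 52.212°W: 205.3 NM
CP2 9.325°S, 53.084°W: 327.4 NM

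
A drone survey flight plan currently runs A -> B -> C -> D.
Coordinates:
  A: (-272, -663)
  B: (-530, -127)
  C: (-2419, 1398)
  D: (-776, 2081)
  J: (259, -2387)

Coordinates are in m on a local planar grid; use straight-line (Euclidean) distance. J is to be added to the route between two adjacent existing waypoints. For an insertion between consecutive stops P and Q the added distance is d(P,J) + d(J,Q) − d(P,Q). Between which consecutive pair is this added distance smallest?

Added distance for inserting J between each consecutive pair:
A–B: 3602.8 m
B–C: 4602.6 m
C–D: 7443.6 m
Smallest added distance is 3602.8 m, inserting between A and B.

between A and B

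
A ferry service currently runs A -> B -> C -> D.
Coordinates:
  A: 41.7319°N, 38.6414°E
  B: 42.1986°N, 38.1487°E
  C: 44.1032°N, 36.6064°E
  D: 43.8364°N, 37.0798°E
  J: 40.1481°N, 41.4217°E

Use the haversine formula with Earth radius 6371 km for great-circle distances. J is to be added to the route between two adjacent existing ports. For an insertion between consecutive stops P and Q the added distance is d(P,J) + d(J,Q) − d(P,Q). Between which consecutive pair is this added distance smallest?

between A and B

Added distance for inserting J between each consecutive pair:
A–B: 582.9 km
B–C: 702.7 km
C–D: 1089.0 km
Smallest added distance is 582.9 km, inserting between A and B.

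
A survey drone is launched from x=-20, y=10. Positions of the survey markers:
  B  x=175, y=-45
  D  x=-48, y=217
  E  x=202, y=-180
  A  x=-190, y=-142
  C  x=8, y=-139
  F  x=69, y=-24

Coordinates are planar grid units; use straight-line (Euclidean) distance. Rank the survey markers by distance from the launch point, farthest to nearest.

Computing each straight-line distance from x=-20, y=10:
E x=202, y=-180: 292.2
A x=-190, y=-142: 228.0
D x=-48, y=217: 208.9
B x=175, y=-45: 202.6
C x=8, y=-139: 151.6
F x=69, y=-24: 95.3

E, A, D, B, C, F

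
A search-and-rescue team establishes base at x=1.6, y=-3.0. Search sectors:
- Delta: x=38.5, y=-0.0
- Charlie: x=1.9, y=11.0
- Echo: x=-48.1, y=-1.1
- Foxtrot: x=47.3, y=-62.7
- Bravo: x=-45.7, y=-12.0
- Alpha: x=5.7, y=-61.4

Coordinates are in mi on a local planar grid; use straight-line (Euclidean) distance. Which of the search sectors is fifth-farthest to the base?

Delta

Distances from the base (x=1.6, y=-3.0):
Foxtrot: 75.2 mi
Alpha: 58.5 mi
Echo: 49.7 mi
Bravo: 48.1 mi
Delta: 37.0 mi
Charlie: 14.0 mi
The fifth-farthest is Delta at 37.0 mi.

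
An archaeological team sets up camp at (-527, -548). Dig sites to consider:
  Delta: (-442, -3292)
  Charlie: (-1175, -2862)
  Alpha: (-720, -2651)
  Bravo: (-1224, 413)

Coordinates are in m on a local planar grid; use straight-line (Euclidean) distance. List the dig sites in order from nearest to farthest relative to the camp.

Distance from the camp at (-527, -548) to each:
Bravo (-1224, 413): 1187.2 m
Alpha (-720, -2651): 2111.8 m
Charlie (-1175, -2862): 2403.0 m
Delta (-442, -3292): 2745.3 m

Bravo, Alpha, Charlie, Delta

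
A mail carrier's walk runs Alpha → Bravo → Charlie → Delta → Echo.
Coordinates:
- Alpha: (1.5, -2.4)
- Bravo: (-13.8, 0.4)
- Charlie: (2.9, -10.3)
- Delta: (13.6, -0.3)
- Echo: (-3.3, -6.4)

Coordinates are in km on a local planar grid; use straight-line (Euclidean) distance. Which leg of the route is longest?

Bravo–Charlie

Leg distances:
Alpha→Bravo: 15.6 km
Bravo→Charlie: 19.8 km
Charlie→Delta: 14.6 km
Delta→Echo: 18.0 km
The longest leg is Bravo–Charlie at 19.8 km.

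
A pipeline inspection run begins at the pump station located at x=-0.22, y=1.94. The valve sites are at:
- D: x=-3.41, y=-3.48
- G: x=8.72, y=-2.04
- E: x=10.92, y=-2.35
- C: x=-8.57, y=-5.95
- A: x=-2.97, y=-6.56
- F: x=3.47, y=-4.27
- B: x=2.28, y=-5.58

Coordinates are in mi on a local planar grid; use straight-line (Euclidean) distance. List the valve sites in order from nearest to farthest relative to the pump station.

D, F, B, A, G, C, E

Distances from the pump station:
D x=-3.41, y=-3.48: 6.3 mi
F x=3.47, y=-4.27: 7.2 mi
B x=2.28, y=-5.58: 7.9 mi
A x=-2.97, y=-6.56: 8.9 mi
G x=8.72, y=-2.04: 9.8 mi
C x=-8.57, y=-5.95: 11.5 mi
E x=10.92, y=-2.35: 11.9 mi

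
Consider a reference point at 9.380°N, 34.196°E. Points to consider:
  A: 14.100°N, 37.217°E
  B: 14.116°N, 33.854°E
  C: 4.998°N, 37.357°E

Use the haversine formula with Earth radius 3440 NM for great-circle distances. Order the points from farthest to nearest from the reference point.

Distances from the reference point:
A 14.100°N, 37.217°E: 334.4 NM
C 4.998°N, 37.357°E: 323.5 NM
B 14.116°N, 33.854°E: 285.1 NM

A, C, B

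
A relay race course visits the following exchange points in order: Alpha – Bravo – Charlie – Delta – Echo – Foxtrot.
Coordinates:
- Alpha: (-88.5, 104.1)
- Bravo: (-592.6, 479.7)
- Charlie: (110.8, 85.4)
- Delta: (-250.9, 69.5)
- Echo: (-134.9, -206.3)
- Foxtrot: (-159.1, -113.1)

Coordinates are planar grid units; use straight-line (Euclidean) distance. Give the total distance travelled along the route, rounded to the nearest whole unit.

2193

Leg distances:
Alpha→Bravo: 628.6  (cumulative 628.6)
Bravo→Charlie: 806.4  (cumulative 1435.0)
Charlie→Delta: 362.0  (cumulative 1797.1)
Delta→Echo: 299.2  (cumulative 2096.3)
Echo→Foxtrot: 96.3  (cumulative 2192.6)
Total route length ≈ 2193.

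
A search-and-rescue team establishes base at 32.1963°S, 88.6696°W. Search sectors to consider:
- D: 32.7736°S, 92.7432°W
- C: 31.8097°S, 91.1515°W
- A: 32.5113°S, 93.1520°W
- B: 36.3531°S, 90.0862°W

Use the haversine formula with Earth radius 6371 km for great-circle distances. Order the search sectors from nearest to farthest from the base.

Computing each great-circle distance from 32.1963°S, 88.6696°W:
C 31.8097°S, 91.1515°W: 237.9 km
D 32.7736°S, 92.7432°W: 387.4 km
A 32.5113°S, 93.1520°W: 422.5 km
B 36.3531°S, 90.0862°W: 480.2 km

C, D, A, B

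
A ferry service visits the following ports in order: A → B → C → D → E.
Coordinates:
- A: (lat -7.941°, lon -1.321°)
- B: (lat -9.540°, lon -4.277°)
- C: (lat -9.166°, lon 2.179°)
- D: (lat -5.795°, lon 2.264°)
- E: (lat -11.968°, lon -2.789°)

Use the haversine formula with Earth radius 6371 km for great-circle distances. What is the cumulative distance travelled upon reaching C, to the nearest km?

Leg distances:
A→B: 370.3 km  (cumulative 370.3 km)
B→C: 709.5 km  (cumulative 1079.9 km)
Cumulative distance at C ≈ 1080 km.

1080 km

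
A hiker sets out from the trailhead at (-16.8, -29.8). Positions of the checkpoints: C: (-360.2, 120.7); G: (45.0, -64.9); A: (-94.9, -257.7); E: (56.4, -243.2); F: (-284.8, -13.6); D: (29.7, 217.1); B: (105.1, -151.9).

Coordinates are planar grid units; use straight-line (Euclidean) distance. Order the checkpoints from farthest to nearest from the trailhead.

Distance from the trailhead at (-16.8, -29.8) to each:
C (-360.2, 120.7): 374.9
F (-284.8, -13.6): 268.5
D (29.7, 217.1): 251.2
A (-94.9, -257.7): 240.9
E (56.4, -243.2): 225.6
B (105.1, -151.9): 172.5
G (45.0, -64.9): 71.1

C, F, D, A, E, B, G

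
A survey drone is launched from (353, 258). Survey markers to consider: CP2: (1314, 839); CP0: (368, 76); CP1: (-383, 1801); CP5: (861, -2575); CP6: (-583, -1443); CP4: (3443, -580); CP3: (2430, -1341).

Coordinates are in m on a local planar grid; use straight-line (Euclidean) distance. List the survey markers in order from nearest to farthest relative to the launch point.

CP0, CP2, CP1, CP6, CP3, CP5, CP4

Distance from the launch point at (353, 258) to each:
CP0 (368, 76): 182.6 m
CP2 (1314, 839): 1123.0 m
CP1 (-383, 1801): 1709.5 m
CP6 (-583, -1443): 1941.5 m
CP3 (2430, -1341): 2621.2 m
CP5 (861, -2575): 2878.2 m
CP4 (3443, -580): 3201.6 m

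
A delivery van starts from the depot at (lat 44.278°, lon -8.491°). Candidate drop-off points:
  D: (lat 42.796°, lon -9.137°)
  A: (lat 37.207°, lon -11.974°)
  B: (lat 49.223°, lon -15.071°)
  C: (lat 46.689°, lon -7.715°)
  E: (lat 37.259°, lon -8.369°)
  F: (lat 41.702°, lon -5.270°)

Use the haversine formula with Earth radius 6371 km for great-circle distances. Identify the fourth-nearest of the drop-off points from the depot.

B

Distances from the depot ((lat 44.278°, lon -8.491°)):
D: 172.8 km
C: 274.8 km
F: 388.1 km
B: 743.5 km
E: 780.5 km
A: 839.0 km
The fourth-nearest is B at 743.5 km.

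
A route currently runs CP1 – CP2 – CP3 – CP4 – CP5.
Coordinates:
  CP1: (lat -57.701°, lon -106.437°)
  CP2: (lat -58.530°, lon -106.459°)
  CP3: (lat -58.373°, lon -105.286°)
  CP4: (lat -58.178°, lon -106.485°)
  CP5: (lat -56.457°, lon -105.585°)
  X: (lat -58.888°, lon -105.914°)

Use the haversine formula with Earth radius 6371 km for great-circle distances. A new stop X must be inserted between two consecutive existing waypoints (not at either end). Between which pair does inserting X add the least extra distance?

between CP2 and CP3

Added distance for inserting X between each consecutive pair:
CP1–CP2: 94.0 km
CP2–CP3: 48.1 km
CP3–CP4: 80.1 km
CP4–CP5: 157.8 km
Smallest added distance is 48.1 km, inserting between CP2 and CP3.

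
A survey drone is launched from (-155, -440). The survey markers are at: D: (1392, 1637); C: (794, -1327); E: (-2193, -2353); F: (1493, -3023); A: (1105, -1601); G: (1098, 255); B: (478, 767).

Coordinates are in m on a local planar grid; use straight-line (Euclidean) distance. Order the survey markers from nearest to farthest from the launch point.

Computing each straight-line distance from (-155, -440):
C (794, -1327): 1299.0 m
B (478, 767): 1362.9 m
G (1098, 255): 1432.8 m
A (1105, -1601): 1713.3 m
D (1392, 1637): 2589.8 m
E (-2193, -2353): 2795.2 m
F (1493, -3023): 3064.0 m

C, B, G, A, D, E, F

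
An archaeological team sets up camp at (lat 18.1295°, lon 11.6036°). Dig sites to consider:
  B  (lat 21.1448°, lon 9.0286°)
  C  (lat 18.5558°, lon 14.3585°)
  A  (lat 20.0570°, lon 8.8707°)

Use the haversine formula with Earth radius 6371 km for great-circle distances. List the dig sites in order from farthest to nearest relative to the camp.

Computing each great-circle distance from (lat 18.1295°, lon 11.6036°):
B (lat 21.1448°, lon 9.0286°): 430.3 km
A (lat 20.0570°, lon 8.8707°): 358.3 km
C (lat 18.5558°, lon 14.3585°): 294.6 km

B, A, C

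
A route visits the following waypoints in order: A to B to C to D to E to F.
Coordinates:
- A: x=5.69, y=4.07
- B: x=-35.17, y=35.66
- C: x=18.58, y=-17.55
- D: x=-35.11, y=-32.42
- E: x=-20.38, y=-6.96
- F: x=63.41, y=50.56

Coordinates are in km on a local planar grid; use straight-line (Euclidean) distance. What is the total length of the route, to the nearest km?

314 km

Leg distances:
A→B: 51.6 km  (cumulative 51.6 km)
B→C: 75.6 km  (cumulative 127.3 km)
C→D: 55.7 km  (cumulative 183.0 km)
D→E: 29.4 km  (cumulative 212.4 km)
E→F: 101.6 km  (cumulative 314.0 km)
Total route length ≈ 314 km.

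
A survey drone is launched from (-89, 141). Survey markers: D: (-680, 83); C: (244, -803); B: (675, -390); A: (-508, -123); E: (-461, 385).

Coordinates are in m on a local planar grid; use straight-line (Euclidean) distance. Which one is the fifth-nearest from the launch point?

Distances from the launch point ((-89, 141)):
E: 444.9 m
A: 495.2 m
D: 593.8 m
B: 930.4 m
C: 1001.0 m
The fifth-nearest is C at 1001.0 m.

C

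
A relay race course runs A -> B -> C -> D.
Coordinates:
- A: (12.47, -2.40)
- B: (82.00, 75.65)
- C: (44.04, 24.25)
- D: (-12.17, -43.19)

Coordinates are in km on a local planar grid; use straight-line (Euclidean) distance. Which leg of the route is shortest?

Leg distances:
A→B: 104.5 km
B→C: 63.9 km
C→D: 87.8 km
The shortest leg is B–C at 63.9 km.

B–C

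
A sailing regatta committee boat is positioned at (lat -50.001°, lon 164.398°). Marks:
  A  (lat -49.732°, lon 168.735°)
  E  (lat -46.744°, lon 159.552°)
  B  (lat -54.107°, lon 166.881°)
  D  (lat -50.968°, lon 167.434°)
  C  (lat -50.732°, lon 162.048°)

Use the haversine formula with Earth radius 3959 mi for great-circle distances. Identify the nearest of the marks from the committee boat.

C

Distances from the committee boat ((lat -50.001°, lon 164.398°)):
C: 115.2 mi
D: 149.3 mi
A: 194.0 mi
B: 302.6 mi
E: 316.3 mi
The nearest is C at 115.2 mi.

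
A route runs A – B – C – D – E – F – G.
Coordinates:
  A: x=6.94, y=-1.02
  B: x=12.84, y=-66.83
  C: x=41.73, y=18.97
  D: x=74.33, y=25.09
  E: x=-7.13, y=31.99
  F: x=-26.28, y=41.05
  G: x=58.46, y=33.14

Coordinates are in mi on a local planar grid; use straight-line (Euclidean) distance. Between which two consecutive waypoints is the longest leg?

B–C

Leg distances:
A→B: 66.1 mi
B→C: 90.5 mi
C→D: 33.2 mi
D→E: 81.8 mi
E→F: 21.2 mi
F→G: 85.1 mi
The longest leg is B–C at 90.5 mi.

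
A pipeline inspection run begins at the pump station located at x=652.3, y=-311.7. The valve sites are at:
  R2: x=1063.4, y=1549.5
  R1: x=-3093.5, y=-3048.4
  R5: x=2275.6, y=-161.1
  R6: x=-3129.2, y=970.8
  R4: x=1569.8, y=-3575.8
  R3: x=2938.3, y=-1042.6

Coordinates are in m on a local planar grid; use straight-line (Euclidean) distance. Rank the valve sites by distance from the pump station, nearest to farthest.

R5, R2, R3, R4, R6, R1

Distance from the pump station at x=652.3, y=-311.7 to each:
R5 x=2275.6, y=-161.1: 1630.3 m
R2 x=1063.4, y=1549.5: 1906.1 m
R3 x=2938.3, y=-1042.6: 2400.0 m
R4 x=1569.8, y=-3575.8: 3390.6 m
R6 x=-3129.2, y=970.8: 3993.1 m
R1 x=-3093.5, y=-3048.4: 4639.0 m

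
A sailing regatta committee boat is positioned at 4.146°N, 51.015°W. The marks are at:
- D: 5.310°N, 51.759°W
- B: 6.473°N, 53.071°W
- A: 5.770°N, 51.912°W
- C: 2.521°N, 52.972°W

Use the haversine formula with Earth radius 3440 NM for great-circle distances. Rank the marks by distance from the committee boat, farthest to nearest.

B, C, A, D

Distance from the committee boat at 4.146°N, 51.015°W to each:
B 6.473°N, 53.071°W: 186.1 NM
C 2.521°N, 52.972°W: 152.6 NM
A 5.770°N, 51.912°W: 111.3 NM
D 5.310°N, 51.759°W: 82.9 NM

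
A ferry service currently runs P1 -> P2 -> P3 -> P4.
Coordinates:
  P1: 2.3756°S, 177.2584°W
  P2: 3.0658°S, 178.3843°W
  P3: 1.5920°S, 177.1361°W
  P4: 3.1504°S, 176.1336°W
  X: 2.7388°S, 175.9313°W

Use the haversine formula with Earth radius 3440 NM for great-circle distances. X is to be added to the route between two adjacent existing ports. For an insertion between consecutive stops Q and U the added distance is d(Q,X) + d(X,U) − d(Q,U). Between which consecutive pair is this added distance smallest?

Added distance for inserting X between each consecutive pair:
P1–P2: 151.7 NM
P2–P3: 132.3 NM
P3–P4: 16.1 NM
Smallest added distance is 16.1 NM, inserting between P3 and P4.

between P3 and P4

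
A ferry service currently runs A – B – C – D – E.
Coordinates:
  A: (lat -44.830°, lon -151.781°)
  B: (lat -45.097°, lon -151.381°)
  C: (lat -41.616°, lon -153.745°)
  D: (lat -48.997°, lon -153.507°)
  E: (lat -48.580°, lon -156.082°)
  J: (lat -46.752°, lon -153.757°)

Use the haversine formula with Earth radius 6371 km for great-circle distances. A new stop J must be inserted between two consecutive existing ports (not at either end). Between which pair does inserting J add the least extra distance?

Added distance for inserting J between each consecutive pair:
A–B: 479.7 km
B–C: 399.5 km
C–D: 0.5 km
D–E: 323.7 km
Smallest added distance is 0.5 km, inserting between C and D.

between C and D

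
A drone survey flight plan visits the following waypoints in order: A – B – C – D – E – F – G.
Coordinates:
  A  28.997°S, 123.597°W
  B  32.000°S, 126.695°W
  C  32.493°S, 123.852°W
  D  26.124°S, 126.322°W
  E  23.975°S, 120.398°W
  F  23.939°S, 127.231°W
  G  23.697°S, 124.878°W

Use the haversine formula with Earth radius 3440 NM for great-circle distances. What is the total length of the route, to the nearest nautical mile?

Leg distances:
A→B: 241.2 NM  (cumulative 241.2 NM)
B→C: 147.4 NM  (cumulative 388.6 NM)
C→D: 403.6 NM  (cumulative 792.2 NM)
D→E: 347.0 NM  (cumulative 1139.2 NM)
E→F: 374.9 NM  (cumulative 1514.1 NM)
F→G: 130.1 NM  (cumulative 1644.2 NM)
Total route length ≈ 1644 NM.

1644 NM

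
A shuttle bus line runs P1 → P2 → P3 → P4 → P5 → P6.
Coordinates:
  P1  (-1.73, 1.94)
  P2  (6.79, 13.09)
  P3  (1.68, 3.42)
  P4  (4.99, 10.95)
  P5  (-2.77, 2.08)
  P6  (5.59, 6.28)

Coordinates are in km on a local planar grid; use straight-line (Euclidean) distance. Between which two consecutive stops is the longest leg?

Leg distances:
P1→P2: 14.0 km
P2→P3: 10.9 km
P3→P4: 8.2 km
P4→P5: 11.8 km
P5→P6: 9.4 km
The longest leg is P1–P2 at 14.0 km.

P1–P2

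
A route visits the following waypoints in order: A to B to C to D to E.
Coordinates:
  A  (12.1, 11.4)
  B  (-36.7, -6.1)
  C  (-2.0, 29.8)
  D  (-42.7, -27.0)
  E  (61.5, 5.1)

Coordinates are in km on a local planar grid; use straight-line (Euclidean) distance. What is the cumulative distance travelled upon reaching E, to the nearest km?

281 km

Leg distances:
A→B: 51.8 km  (cumulative 51.8 km)
B→C: 49.9 km  (cumulative 101.8 km)
C→D: 69.9 km  (cumulative 171.6 km)
D→E: 109.0 km  (cumulative 280.7 km)
Cumulative distance at E ≈ 281 km.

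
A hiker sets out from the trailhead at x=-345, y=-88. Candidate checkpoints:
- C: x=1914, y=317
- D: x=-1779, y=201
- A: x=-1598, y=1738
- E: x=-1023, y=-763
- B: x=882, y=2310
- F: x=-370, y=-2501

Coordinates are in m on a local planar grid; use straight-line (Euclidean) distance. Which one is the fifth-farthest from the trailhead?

D

Distance to each, sorted:
B: 2693.7 m
F: 2413.1 m
C: 2295.0 m
A: 2214.6 m
D: 1462.8 m
E: 956.7 m
The fifth-farthest is D at 1462.8 m.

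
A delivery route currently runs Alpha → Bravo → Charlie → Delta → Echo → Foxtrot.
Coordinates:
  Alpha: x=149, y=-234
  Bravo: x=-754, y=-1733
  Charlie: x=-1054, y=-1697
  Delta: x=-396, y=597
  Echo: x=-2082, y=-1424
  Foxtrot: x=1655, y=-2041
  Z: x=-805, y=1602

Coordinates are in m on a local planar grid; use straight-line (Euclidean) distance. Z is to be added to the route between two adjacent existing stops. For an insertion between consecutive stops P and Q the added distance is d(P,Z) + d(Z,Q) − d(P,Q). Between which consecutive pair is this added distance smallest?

Added distance for inserting Z between each consecutive pair:
Alpha–Bravo: 3654.5 m
Bravo–Charlie: 6341.6 m
Charlie–Delta: 2006.9 m
Delta–Echo: 1737.5 m
Echo–Foxtrot: 3892.6 m
Smallest added distance is 1737.5 m, inserting between Delta and Echo.

between Delta and Echo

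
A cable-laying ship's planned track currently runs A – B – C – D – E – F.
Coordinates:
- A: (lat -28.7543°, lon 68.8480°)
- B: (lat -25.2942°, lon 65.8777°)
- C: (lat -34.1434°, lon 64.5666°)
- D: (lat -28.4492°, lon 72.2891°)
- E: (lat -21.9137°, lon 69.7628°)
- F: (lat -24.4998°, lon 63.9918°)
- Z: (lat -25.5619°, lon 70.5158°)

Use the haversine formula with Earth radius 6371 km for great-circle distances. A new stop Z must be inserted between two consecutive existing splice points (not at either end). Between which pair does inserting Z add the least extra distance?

Added distance for inserting Z between each consecutive pair:
A–B: 373.8 km
B–C: 587.5 km
C–D: 510.2 km
D–E: 9.0 km
E–F: 424.5 km
Smallest added distance is 9.0 km, inserting between D and E.

between D and E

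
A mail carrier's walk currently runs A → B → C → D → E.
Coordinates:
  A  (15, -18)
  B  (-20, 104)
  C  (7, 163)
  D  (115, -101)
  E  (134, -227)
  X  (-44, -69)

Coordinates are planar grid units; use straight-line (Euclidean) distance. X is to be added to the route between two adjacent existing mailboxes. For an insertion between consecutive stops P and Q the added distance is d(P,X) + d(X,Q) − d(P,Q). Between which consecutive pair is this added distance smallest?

between C and D

Added distance for inserting X between each consecutive pair:
A–B: 125.7
B–C: 347.3
C–D: 114.5
D–E: 272.8
Smallest added distance is 114.5, inserting between C and D.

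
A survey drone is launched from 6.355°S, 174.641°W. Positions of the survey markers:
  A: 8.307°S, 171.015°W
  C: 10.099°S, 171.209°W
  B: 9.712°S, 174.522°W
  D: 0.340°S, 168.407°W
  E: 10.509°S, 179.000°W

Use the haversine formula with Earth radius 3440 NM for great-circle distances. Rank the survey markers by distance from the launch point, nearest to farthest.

Distances from the launch point:
B 9.712°S, 174.522°W: 201.7 NM
A 8.307°S, 171.015°W: 245.7 NM
C 10.099°S, 171.209°W: 303.5 NM
E 10.509°S, 179.000°W: 359.4 NM
D 0.340°S, 168.407°W: 519.5 NM

B, A, C, E, D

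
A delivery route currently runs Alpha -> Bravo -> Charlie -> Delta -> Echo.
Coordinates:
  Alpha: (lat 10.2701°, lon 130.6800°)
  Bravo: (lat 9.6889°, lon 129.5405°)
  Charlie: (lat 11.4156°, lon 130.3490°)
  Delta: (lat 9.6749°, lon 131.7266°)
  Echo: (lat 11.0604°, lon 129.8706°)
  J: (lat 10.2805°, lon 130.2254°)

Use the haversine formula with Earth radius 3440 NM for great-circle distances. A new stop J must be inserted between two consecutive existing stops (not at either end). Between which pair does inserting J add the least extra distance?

Added distance for inserting J between each consecutive pair:
Alpha–Bravo: 4.9 NM
Bravo–Charlie: 8.3 NM
Charlie–Delta: 32.0 NM
Delta–Echo: 9.6 NM
Smallest added distance is 4.9 NM, inserting between Alpha and Bravo.

between Alpha and Bravo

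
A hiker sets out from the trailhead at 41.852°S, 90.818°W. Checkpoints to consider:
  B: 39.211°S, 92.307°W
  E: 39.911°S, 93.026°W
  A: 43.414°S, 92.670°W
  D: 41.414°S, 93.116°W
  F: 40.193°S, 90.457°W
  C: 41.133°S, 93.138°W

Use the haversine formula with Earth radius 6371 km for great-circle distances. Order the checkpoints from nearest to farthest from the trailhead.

Distances from the trailhead:
F 40.193°S, 90.457°W: 186.9 km
D 41.414°S, 93.116°W: 197.1 km
C 41.133°S, 93.138°W: 209.1 km
A 43.414°S, 92.670°W: 230.5 km
E 39.911°S, 93.026°W: 284.7 km
B 39.211°S, 92.307°W: 319.5 km

F, D, C, A, E, B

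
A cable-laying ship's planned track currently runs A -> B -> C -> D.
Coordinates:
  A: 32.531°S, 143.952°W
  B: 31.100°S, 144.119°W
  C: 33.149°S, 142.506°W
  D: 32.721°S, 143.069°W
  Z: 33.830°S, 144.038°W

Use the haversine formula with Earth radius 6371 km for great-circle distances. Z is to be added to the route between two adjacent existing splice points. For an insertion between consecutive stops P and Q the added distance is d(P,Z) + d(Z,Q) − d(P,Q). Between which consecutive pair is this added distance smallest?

Added distance for inserting Z between each consecutive pair:
A–B: 288.4 km
B–C: 190.8 km
C–D: 242.8 km
Smallest added distance is 190.8 km, inserting between B and C.

between B and C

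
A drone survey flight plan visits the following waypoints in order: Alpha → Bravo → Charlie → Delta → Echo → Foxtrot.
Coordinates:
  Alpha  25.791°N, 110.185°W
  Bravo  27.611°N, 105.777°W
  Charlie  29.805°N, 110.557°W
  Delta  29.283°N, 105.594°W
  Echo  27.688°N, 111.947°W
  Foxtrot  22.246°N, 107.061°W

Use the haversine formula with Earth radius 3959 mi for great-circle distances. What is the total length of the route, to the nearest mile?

1813 mi

Leg distances:
Alpha→Bravo: 299.7 mi  (cumulative 299.7 mi)
Bravo→Charlie: 326.9 mi  (cumulative 626.6 mi)
Charlie→Delta: 300.5 mi  (cumulative 927.1 mi)
Delta→Echo: 401.2 mi  (cumulative 1328.3 mi)
Echo→Foxtrot: 484.7 mi  (cumulative 1813.0 mi)
Total route length ≈ 1813 mi.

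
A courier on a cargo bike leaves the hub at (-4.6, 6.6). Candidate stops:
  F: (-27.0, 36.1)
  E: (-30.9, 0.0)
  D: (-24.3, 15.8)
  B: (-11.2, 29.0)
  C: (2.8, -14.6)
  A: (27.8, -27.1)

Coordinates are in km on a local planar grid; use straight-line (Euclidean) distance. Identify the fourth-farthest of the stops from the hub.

Distance to each, sorted:
A: 46.7 km
F: 37.0 km
E: 27.1 km
B: 23.4 km
C: 22.5 km
D: 21.7 km
The fourth-farthest is B at 23.4 km.

B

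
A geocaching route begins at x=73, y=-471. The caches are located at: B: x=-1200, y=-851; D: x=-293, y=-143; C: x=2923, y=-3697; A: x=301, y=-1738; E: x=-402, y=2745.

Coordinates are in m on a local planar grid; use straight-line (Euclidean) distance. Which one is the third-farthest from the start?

Distances from the start (x=73, y=-471):
C: 4304.6 m
E: 3250.9 m
B: 1328.5 m
A: 1287.4 m
D: 491.5 m
The third-farthest is B at 1328.5 m.

B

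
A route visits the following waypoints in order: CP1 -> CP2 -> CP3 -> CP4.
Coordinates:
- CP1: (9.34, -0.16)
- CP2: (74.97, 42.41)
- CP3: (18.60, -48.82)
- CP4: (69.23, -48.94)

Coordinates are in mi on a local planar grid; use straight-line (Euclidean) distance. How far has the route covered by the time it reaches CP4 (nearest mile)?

Leg distances:
CP1→CP2: 78.2 mi  (cumulative 78.2 mi)
CP2→CP3: 107.2 mi  (cumulative 185.5 mi)
CP3→CP4: 50.6 mi  (cumulative 236.1 mi)
Cumulative distance at CP4 ≈ 236 mi.

236 mi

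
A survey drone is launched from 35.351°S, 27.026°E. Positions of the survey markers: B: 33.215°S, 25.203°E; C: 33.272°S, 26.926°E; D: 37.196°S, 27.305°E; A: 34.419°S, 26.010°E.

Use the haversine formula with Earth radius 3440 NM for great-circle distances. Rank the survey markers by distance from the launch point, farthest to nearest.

B, C, D, A

Computing each great-circle distance from 35.351°S, 27.026°E:
B 33.215°S, 25.203°E: 156.9 NM
C 33.272°S, 26.926°E: 124.9 NM
D 37.196°S, 27.305°E: 111.6 NM
A 34.419°S, 26.010°E: 75.1 NM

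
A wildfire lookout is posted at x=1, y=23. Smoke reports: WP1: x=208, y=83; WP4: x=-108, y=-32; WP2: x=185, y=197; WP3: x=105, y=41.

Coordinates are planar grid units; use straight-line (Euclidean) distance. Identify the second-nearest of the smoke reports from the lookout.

WP4

Distances from the lookout (x=1, y=23):
WP3: 105.5
WP4: 122.1
WP1: 215.5
WP2: 253.2
The second-nearest is WP4 at 122.1.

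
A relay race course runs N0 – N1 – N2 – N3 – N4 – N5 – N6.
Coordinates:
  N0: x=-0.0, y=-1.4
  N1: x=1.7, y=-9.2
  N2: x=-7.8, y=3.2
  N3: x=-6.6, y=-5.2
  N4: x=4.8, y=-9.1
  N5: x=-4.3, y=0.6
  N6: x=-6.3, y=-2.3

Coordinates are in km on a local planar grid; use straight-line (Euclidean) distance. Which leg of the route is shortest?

Leg distances:
N0→N1: 8.0 km
N1→N2: 15.6 km
N2→N3: 8.5 km
N3→N4: 12.0 km
N4→N5: 13.3 km
N5→N6: 3.5 km
The shortest leg is N5–N6 at 3.5 km.

N5–N6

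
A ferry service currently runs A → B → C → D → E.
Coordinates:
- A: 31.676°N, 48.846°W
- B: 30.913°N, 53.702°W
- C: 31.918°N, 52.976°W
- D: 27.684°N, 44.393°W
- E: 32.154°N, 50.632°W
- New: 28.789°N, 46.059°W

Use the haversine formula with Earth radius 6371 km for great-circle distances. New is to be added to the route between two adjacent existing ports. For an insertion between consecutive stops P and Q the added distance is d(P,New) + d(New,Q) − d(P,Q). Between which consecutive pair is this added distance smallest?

between D and E

Added distance for inserting New between each consecutive pair:
A–B: 722.7 km
B–C: 1391.7 km
C–D: 1.3 km
D–E: 0.6 km
Smallest added distance is 0.6 km, inserting between D and E.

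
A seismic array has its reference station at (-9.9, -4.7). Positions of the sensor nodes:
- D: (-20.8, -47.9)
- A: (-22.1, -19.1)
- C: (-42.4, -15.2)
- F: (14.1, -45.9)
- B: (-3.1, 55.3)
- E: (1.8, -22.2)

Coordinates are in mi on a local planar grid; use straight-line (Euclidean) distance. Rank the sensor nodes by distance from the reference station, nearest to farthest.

A, E, C, D, F, B

Computing each straight-line distance from (-9.9, -4.7):
A (-22.1, -19.1): 18.9 mi
E (1.8, -22.2): 21.1 mi
C (-42.4, -15.2): 34.2 mi
D (-20.8, -47.9): 44.6 mi
F (14.1, -45.9): 47.7 mi
B (-3.1, 55.3): 60.4 mi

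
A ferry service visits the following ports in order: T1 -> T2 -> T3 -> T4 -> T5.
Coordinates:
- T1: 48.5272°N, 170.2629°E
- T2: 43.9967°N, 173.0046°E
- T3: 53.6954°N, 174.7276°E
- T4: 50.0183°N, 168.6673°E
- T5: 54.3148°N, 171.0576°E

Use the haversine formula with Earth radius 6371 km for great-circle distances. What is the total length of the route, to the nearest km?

2719 km

Leg distances:
T1→T2: 546.0 km  (cumulative 546.0 km)
T2→T3: 1085.7 km  (cumulative 1631.7 km)
T3→T4: 583.1 km  (cumulative 2214.8 km)
T4→T5: 504.7 km  (cumulative 2719.5 km)
Total route length ≈ 2719 km.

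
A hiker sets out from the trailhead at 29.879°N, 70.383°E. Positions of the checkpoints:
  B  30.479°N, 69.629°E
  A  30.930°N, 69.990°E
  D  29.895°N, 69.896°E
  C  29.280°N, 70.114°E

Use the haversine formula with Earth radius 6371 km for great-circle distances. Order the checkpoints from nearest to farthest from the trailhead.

D, C, B, A

Computing each great-circle distance from 29.879°N, 70.383°E:
D 29.895°N, 69.896°E: 47.0 km
C 29.280°N, 70.114°E: 71.5 km
B 30.479°N, 69.629°E: 98.5 km
A 30.930°N, 69.990°E: 122.8 km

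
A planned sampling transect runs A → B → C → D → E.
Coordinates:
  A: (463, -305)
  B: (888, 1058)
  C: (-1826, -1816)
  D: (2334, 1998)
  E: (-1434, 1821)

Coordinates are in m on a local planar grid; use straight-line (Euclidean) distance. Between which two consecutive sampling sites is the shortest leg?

A–B

Leg distances:
A→B: 1427.7 m
B→C: 3952.9 m
C→D: 5643.8 m
D→E: 3772.2 m
The shortest leg is A–B at 1427.7 m.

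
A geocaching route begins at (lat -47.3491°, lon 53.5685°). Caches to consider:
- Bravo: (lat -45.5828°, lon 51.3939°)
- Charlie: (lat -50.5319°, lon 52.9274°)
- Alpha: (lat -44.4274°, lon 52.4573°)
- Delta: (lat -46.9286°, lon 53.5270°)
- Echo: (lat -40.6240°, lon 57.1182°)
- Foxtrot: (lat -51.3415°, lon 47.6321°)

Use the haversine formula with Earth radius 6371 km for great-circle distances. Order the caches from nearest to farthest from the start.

Delta, Bravo, Alpha, Charlie, Foxtrot, Echo

Distances from the start:
Delta (lat -46.9286°, lon 53.5270°): 46.9 km
Bravo (lat -45.5828°, lon 51.3939°): 257.5 km
Alpha (lat -44.4274°, lon 52.4573°): 336.1 km
Charlie (lat -50.5319°, lon 52.9274°): 357.0 km
Foxtrot (lat -51.3415°, lon 47.6321°): 617.7 km
Echo (lat -40.6240°, lon 57.1182°): 799.7 km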